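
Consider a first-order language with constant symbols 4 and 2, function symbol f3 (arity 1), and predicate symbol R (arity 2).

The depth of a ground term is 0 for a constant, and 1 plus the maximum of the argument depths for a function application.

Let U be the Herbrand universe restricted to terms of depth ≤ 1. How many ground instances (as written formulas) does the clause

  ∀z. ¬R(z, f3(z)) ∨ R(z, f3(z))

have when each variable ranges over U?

4

Ground terms of depth ≤ 1:
  Write N_k for the number of ground terms of depth ≤ k. A term of depth ≤ k is either a constant or a function symbol applied to arguments of depth ≤ k−1, so N_k = 2 + N_{k-1}.
  N_0 = 2
  N_1 = 2 + 2 = 4
  Explicitly: 4, 2, f3(4), f3(2).
So there are 4 ground terms available for substitution.
The variable z ranges independently over the available ground terms, and distinct assignments produce distinct instances.
Number of ground instances = 4.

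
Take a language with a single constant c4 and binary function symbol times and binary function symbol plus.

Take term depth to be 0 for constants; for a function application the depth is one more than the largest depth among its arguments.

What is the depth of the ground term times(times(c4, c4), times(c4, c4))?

depth(times(c4, c4)) = 1 + max(0, 0) = 1
depth(times(times(c4, c4), times(c4, c4))) = 1 + max(1, 1) = 2

2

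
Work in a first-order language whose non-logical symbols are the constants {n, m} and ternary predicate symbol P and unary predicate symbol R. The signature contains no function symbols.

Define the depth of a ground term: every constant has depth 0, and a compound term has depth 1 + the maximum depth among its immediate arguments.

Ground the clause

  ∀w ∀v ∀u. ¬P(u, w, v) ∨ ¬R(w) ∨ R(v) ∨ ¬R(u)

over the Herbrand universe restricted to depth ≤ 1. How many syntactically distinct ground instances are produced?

8

Ground terms of depth ≤ 1:
  With no function symbols every ground term is a constant, so there are exactly 2 ground terms at every depth bound.
  N_0 = 2
  N_1 = 2
  Explicitly: n, m.
So there are 2 ground terms available for substitution.
There are 3 variables to instantiate (w, v, u), each occurring in at least one literal, so different choices give different ground instances.
Number of ground instances = 2^3 = 8.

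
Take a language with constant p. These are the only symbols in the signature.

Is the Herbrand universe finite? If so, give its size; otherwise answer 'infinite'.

There are no function symbols, so the only ground term is the single constant.
The Herbrand universe is {p}, finite with 1 element.

1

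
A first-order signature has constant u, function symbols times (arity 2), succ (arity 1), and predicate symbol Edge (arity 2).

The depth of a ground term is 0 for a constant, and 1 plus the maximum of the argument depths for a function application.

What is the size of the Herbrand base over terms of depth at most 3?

33489

First count ground terms of depth ≤ 3.
Let N_k = |{terms of depth ≤ k}|. Then N_0 = 1 and N_k = 1 + N_{k-1}^2 + N_{k-1} for k ≥ 1 (one summand per function symbol, arity giving the exponent).
N_0 = 1
N_1 = 1 + 1^2 + 1 = 3
N_2 = 1 + 3^2 + 3 = 13
N_3 = 1 + 13^2 + 13 = 183
So |H| = 183.
For each predicate symbol, the number of ground atoms is |H| raised to its arity; summing:
  Edge: 183^2 = 33489
Total ground atoms: 33489.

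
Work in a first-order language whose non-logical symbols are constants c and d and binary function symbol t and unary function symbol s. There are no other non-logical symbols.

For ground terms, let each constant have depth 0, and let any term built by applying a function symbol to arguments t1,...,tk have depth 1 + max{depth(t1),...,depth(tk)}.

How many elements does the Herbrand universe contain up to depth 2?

If N_k denotes the number of depth-≤k ground terms, the 2 constants give N_0 = 2, and each function symbol of arity r contributes N_{k-1}^r new terms at level k: N_k = 2 + N_{k-1}^2 + N_{k-1}.
N_0 = 2
N_1 = 2 + 2^2 + 2 = 8
N_2 = 2 + 8^2 + 8 = 74

74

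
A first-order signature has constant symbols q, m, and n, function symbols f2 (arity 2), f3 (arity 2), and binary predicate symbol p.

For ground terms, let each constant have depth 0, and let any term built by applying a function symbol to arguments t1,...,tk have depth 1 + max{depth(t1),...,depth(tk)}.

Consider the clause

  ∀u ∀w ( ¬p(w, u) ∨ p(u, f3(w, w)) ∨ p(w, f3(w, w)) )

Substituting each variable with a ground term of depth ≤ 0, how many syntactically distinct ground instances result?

Ground terms of depth ≤ 0:
  If N_k denotes the number of depth-≤k ground terms, the 3 constants give N_0 = 3, and each function symbol of arity r contributes N_{k-1}^r new terms at level k: N_k = 3 + N_{k-1}^2 + N_{k-1}^2.
  N_0 = 3
So there are 3 ground terms available for substitution.
Each of u, w ranges independently over the available ground terms, and distinct assignments produce distinct instances.
Number of ground instances = 3^2 = 9.

9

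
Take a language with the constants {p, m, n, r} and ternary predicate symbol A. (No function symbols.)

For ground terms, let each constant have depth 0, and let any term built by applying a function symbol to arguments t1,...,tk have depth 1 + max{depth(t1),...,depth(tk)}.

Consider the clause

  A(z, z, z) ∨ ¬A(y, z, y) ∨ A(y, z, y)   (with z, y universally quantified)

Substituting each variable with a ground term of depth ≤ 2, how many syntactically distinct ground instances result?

Ground terms of depth ≤ 2:
  With no function symbols every ground term is a constant, so there are exactly 4 ground terms at every depth bound.
  N_0 = 4
  N_1 = 4
  N_2 = 4
So there are 4 ground terms available for substitution.
The body mentions every one of the 2 quantified variables; since ground terms form a free algebra, no two substitutions collapse to the same formula.
Number of ground instances = 4^2 = 16.

16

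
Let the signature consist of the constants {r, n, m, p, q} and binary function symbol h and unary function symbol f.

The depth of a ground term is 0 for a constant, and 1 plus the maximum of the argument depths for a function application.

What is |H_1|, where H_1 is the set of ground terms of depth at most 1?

35

Let N_k = |{terms of depth ≤ k}|. Then N_0 = 5 and N_k = 5 + N_{k-1}^2 + N_{k-1} for k ≥ 1 (one summand per function symbol, arity giving the exponent).
N_0 = 5
N_1 = 5 + 5^2 + 5 = 35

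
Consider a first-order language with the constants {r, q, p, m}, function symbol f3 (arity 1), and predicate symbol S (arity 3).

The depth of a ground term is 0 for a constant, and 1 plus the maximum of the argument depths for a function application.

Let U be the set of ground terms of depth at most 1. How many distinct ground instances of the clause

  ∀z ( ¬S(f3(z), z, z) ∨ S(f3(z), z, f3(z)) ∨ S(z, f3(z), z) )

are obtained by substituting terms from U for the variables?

Ground terms of depth ≤ 1:
  Write N_k for the number of ground terms of depth ≤ k. A term of depth ≤ k is either a constant or a function symbol applied to arguments of depth ≤ k−1, so N_k = 4 + N_{k-1}.
  N_0 = 4
  N_1 = 4 + 4 = 8
  Explicitly: r, q, p, m, f3(r), f3(q), f3(p), f3(m).
So there are 8 ground terms available for substitution.
The variable z ranges independently over the available ground terms, and distinct assignments produce distinct instances.
Number of ground instances = 8.

8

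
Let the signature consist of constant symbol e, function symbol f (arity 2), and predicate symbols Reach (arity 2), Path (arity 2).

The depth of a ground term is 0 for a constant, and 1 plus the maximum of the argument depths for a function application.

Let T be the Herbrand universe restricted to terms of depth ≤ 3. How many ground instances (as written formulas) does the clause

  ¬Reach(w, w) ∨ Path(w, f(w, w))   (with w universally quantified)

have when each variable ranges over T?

Ground terms of depth ≤ 3:
  Let N_k = |{terms of depth ≤ k}|. Then N_0 = 1 and N_k = 1 + N_{k-1}^2 for k ≥ 1 (one summand per function symbol, arity giving the exponent).
  N_0 = 1
  N_1 = 1 + 1^2 = 2
  N_2 = 1 + 2^2 = 5
  N_3 = 1 + 5^2 = 26
So there are 26 ground terms available for substitution.
There is 1 variable to instantiate (w),  occurring in at least one literal, so different choices give different ground instances.
Number of ground instances = 26.

26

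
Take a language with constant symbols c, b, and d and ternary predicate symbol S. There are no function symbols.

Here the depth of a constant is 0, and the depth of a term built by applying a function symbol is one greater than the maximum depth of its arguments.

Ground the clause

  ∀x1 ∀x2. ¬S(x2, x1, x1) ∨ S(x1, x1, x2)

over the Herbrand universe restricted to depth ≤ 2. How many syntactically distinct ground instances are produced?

Ground terms of depth ≤ 2:
  With no function symbols every ground term is a constant, so there are exactly 3 ground terms at every depth bound.
  N_0 = 3
  N_1 = 3
  N_2 = 3
  Explicitly: c, b, d.
So there are 3 ground terms available for substitution.
The body mentions every one of the 2 quantified variables; since ground terms form a free algebra, no two substitutions collapse to the same formula.
Number of ground instances = 3^2 = 9.

9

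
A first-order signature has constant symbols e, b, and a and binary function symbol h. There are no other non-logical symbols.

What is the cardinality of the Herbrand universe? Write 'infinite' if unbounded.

The signature has at least one function symbol (h, arity 2) and at least one constant (e).
Iterating h gives infinitely many distinct ground terms: e, h(e, e), h(h(e, e), h(e, e)), ...
So the Herbrand universe is infinite.

infinite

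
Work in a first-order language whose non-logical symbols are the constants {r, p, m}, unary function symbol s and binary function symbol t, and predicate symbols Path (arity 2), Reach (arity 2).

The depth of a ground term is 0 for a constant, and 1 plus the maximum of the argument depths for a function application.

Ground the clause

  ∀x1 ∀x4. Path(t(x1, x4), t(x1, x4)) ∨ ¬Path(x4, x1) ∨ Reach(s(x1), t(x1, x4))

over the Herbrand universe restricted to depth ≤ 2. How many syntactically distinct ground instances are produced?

59049

Ground terms of depth ≤ 2:
  Write N_k for the number of ground terms of depth ≤ k. A term of depth ≤ k is either a constant or a function symbol applied to arguments of depth ≤ k−1, so N_k = 3 + N_{k-1} + N_{k-1}^2.
  N_0 = 3
  N_1 = 3 + 3 + 3^2 = 15
  N_2 = 3 + 15 + 15^2 = 243
So there are 243 ground terms available for substitution.
Each of x1, x4 ranges independently over the available ground terms, and distinct assignments produce distinct instances.
Number of ground instances = 243^2 = 59049.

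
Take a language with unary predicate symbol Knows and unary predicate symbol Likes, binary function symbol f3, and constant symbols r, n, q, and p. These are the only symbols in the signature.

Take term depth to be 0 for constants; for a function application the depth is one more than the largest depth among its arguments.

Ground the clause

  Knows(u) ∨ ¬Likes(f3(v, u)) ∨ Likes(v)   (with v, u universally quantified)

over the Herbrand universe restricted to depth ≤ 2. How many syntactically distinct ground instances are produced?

Ground terms of depth ≤ 2:
  Let N_k count ground terms of depth at most k. Each non-constant term of depth ≤ k is some function symbol applied to depth-≤(k−1) arguments, giving N_k = 4 + N_{k-1}^2.
  N_0 = 4
  N_1 = 4 + 4^2 = 20
  N_2 = 4 + 20^2 = 404
So there are 404 ground terms available for substitution.
There are 2 variables to instantiate (v, u), each occurring in at least one literal, so different choices give different ground instances.
Number of ground instances = 404^2 = 163216.

163216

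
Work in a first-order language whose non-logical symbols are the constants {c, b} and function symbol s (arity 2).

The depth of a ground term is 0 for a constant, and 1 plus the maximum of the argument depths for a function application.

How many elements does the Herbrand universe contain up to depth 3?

Let N_k = |{terms of depth ≤ k}|. Then N_0 = 2 and N_k = 2 + N_{k-1}^2 for k ≥ 1 (one summand per function symbol, arity giving the exponent).
N_0 = 2
N_1 = 2 + 2^2 = 6
N_2 = 2 + 6^2 = 38
N_3 = 2 + 38^2 = 1446

1446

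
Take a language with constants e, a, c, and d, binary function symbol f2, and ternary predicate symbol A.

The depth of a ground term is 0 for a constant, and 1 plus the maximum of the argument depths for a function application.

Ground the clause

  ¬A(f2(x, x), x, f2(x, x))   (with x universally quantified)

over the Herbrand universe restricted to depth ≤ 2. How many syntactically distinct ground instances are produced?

404

Ground terms of depth ≤ 2:
  Let N_k = |{terms of depth ≤ k}|. Then N_0 = 4 and N_k = 4 + N_{k-1}^2 for k ≥ 1 (one summand per function symbol, arity giving the exponent).
  N_0 = 4
  N_1 = 4 + 4^2 = 20
  N_2 = 4 + 20^2 = 404
So there are 404 ground terms available for substitution.
The clause has 1 distinct variable (x), which appears in the body. In the free term algebra distinct substitutions yield syntactically distinct ground instances.
Number of ground instances = 404.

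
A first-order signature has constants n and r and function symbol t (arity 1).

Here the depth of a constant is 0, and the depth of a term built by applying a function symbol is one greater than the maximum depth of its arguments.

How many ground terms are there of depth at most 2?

6

Write N_k for the number of ground terms of depth ≤ k. A term of depth ≤ k is either a constant or a function symbol applied to arguments of depth ≤ k−1, so N_k = 2 + N_{k-1}.
N_0 = 2
N_1 = 2 + 2 = 4
N_2 = 2 + 4 = 6
Explicitly: n, r, t(n), t(r), t(t(n)), t(t(r)).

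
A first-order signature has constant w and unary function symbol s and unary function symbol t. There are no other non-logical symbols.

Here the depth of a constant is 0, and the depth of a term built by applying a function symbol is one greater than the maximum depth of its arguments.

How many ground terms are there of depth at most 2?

Let N_k = |{terms of depth ≤ k}|. Then N_0 = 1 and N_k = 1 + N_{k-1} + N_{k-1} for k ≥ 1 (one summand per function symbol, arity giving the exponent).
N_0 = 1
N_1 = 1 + 1 + 1 = 3
N_2 = 1 + 3 + 3 = 7
Explicitly: w, s(w), s(s(w)), s(t(w)), t(w), t(s(w)), t(t(w)).

7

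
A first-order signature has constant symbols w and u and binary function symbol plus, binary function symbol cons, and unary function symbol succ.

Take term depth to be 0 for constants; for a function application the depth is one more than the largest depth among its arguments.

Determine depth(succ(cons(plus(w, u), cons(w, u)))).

3

depth(plus(w, u)) = 1 + max(0, 0) = 1
depth(cons(w, u)) = 1 + max(0, 0) = 1
depth(cons(plus(w, u), cons(w, u))) = 1 + max(1, 1) = 2
depth(succ(cons(plus(w, u), cons(w, u)))) = 1 + depth(cons(plus(w, u), cons(w, u))) = 1 + 2 = 3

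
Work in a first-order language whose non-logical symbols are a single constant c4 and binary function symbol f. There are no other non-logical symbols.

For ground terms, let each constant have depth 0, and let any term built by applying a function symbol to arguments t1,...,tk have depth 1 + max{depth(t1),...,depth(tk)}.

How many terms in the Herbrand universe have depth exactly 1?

If N_k denotes the number of depth-≤k ground terms, the 1 constant gives N_0 = 1, and each function symbol of arity r contributes N_{k-1}^r new terms at level k: N_k = 1 + N_{k-1}^2.
N_0 = 1
N_1 = 1 + 1^2 = 2
Terms of depth exactly 1: N_1 − N_0 = 2 − 1 = 1.

1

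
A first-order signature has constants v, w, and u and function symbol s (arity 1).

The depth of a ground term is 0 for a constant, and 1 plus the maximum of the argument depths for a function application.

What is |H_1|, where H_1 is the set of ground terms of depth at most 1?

6

Write N_k for the number of ground terms of depth ≤ k. A term of depth ≤ k is either a constant or a function symbol applied to arguments of depth ≤ k−1, so N_k = 3 + N_{k-1}.
N_0 = 3
N_1 = 3 + 3 = 6
Explicitly: v, w, u, s(v), s(w), s(u).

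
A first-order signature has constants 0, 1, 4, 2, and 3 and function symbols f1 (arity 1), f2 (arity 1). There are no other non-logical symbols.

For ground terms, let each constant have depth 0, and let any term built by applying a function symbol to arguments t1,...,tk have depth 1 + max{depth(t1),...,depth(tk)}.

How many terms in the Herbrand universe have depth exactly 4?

80

Let N_k = |{terms of depth ≤ k}|. Then N_0 = 5 and N_k = 5 + N_{k-1} + N_{k-1} for k ≥ 1 (one summand per function symbol, arity giving the exponent).
N_0 = 5
N_1 = 5 + 5 + 5 = 15
N_2 = 5 + 15 + 15 = 35
N_3 = 5 + 35 + 35 = 75
N_4 = 5 + 75 + 75 = 155
Terms of depth exactly 4: N_4 − N_3 = 155 − 75 = 80.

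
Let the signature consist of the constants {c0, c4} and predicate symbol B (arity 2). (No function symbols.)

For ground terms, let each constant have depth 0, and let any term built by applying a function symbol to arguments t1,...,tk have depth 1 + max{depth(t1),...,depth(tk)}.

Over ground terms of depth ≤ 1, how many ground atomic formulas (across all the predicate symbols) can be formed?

First count ground terms of depth ≤ 1.
With no function symbols every ground term is a constant, so there are exactly 2 ground terms at every depth bound.
N_0 = 2
N_1 = 2
Explicitly: c0, c4.
So |H| = 2.
Ground atoms are formed by filling each argument slot of a predicate with a term from H, so an r-ary predicate gives |H|^r atoms:
  B: 2^2 = 4
Total ground atoms: 4.

4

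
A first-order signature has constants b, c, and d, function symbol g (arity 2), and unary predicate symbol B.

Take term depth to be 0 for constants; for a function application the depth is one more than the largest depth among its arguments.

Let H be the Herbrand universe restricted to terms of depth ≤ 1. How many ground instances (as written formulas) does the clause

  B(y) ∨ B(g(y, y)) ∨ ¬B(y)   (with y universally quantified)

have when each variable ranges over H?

Ground terms of depth ≤ 1:
  Write N_k for the number of ground terms of depth ≤ k. A term of depth ≤ k is either a constant or a function symbol applied to arguments of depth ≤ k−1, so N_k = 3 + N_{k-1}^2.
  N_0 = 3
  N_1 = 3 + 3^2 = 12
  Explicitly: b, c, d, g(b, b), g(b, c), g(b, d), g(c, b), g(c, c), g(c, d), g(d, b), g(d, c), g(d, d).
So there are 12 ground terms available for substitution.
The body mentions the single quantified variable y; since ground terms form a free algebra, no two substitutions collapse to the same formula.
Number of ground instances = 12.

12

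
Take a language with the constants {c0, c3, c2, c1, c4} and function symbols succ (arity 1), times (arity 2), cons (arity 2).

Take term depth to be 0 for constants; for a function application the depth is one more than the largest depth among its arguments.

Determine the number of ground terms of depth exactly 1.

55

Write N_k for the number of ground terms of depth ≤ k. A term of depth ≤ k is either a constant or a function symbol applied to arguments of depth ≤ k−1, so N_k = 5 + N_{k-1} + N_{k-1}^2 + N_{k-1}^2.
N_0 = 5
N_1 = 5 + 5 + 5^2 + 5^2 = 60
Terms of depth exactly 1: N_1 − N_0 = 60 − 5 = 55.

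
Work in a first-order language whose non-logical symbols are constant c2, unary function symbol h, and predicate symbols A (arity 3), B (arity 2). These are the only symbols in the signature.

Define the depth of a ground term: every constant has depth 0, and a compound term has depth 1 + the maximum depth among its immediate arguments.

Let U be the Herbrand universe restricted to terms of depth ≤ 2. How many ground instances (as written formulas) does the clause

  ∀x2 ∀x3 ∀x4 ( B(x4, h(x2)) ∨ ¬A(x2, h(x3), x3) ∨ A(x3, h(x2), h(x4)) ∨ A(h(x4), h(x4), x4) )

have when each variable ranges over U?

Ground terms of depth ≤ 2:
  If N_k denotes the number of depth-≤k ground terms, the 1 constant gives N_0 = 1, and each function symbol of arity r contributes N_{k-1}^r new terms at level k: N_k = 1 + N_{k-1}.
  N_0 = 1
  N_1 = 1 + 1 = 2
  N_2 = 1 + 2 = 3
  Explicitly: c2, h(c2), h(h(c2)).
So there are 3 ground terms available for substitution.
The body mentions every one of the 3 quantified variables; since ground terms form a free algebra, no two substitutions collapse to the same formula.
Number of ground instances = 3^3 = 27.

27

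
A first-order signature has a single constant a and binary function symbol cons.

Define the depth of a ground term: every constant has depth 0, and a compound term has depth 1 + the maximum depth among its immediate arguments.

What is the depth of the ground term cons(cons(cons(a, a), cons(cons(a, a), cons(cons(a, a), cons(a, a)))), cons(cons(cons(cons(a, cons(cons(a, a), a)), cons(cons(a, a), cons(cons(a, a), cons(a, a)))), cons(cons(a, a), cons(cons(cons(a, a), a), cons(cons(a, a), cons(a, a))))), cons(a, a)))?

depth(cons(a, a)) = 1 + max(0, 0) = 1
depth(cons(cons(a, a), cons(a, a))) = 1 + max(1, 1) = 2
depth(cons(cons(a, a), cons(cons(a, a), cons(a, a)))) = 1 + max(1, 2) = 3
depth(cons(cons(a, a), cons(cons(a, a), cons(cons(a, a), cons(a, a))))) = 1 + max(1, 3) = 4
depth(cons(cons(a, a), a)) = 1 + max(1, 0) = 2
depth(cons(a, cons(cons(a, a), a))) = 1 + max(0, 2) = 3
depth(cons(cons(a, cons(cons(a, a), a)), cons(cons(a, a), cons(cons(a, a), cons(a, a))))) = 1 + max(3, 3) = 4
depth(cons(cons(cons(a, a), a), cons(cons(a, a), cons(a, a)))) = 1 + max(2, 2) = 3
depth(cons(cons(a, a), cons(cons(cons(a, a), a), cons(cons(a, a), cons(a, a))))) = 1 + max(1, 3) = 4
depth(cons(cons(cons(a, cons(cons(a, a), a)), cons(cons(a, a), cons(cons(a, a), cons(a, a)))), cons(cons(a, a), cons(cons(cons(a, a), a), cons(cons(a, a), cons(a, a)))))) = 1 + max(4, 4) = 5
depth(cons(cons(cons(cons(a, cons(cons(a, a), a)), cons(cons(a, a), cons(cons(a, a), cons(a, a)))), cons(cons(a, a), cons(cons(cons(a, a), a), cons(cons(a, a), cons(a, a))))), cons(a, a))) = 1 + max(5, 1) = 6
depth(cons(cons(cons(a, a), cons(cons(a, a), cons(cons(a, a), cons(a, a)))), cons(cons(cons(cons(a, cons(cons(a, a), a)), cons(cons(a, a), cons(cons(a, a), cons(a, a)))), cons(cons(a, a), cons(cons(cons(a, a), a), cons(cons(a, a), cons(a, a))))), cons(a, a)))) = 1 + max(4, 6) = 7

7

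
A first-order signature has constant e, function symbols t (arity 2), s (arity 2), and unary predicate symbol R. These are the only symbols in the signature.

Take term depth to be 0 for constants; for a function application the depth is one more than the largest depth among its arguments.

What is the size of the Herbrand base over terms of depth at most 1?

3

First count ground terms of depth ≤ 1.
Write N_k for the number of ground terms of depth ≤ k. A term of depth ≤ k is either a constant or a function symbol applied to arguments of depth ≤ k−1, so N_k = 1 + N_{k-1}^2 + N_{k-1}^2.
N_0 = 1
N_1 = 1 + 1^2 + 1^2 = 3
So |H| = 3.
Ground atoms are formed by filling each argument slot of a predicate with a term from H, so an r-ary predicate gives |H|^r atoms:
  R: 3
Total ground atoms: 3.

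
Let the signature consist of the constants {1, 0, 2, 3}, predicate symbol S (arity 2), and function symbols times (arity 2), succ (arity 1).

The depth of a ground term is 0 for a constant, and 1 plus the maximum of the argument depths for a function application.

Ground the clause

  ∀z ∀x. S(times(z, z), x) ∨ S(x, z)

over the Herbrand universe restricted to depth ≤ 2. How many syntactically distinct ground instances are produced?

Ground terms of depth ≤ 2:
  Let N_k count ground terms of depth at most k. Each non-constant term of depth ≤ k is some function symbol applied to depth-≤(k−1) arguments, giving N_k = 4 + N_{k-1}^2 + N_{k-1}.
  N_0 = 4
  N_1 = 4 + 4^2 + 4 = 24
  N_2 = 4 + 24^2 + 24 = 604
So there are 604 ground terms available for substitution.
The clause has 2 distinct variables (z, x), each appearing in the body. In the free term algebra distinct substitutions yield syntactically distinct ground instances.
Number of ground instances = 604^2 = 364816.

364816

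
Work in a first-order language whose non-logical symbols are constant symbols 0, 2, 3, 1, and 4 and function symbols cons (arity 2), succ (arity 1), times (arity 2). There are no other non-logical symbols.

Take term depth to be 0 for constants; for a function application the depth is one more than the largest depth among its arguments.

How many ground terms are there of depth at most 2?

Count level by level. With function symbols cons/2, succ/1, times/2, the terms of depth ≤ k are the 5 constants together with each function applied to depth-≤(k−1) tuples, so N_k = 5 + N_{k-1}^2 + N_{k-1} + N_{k-1}^2.
N_0 = 5
N_1 = 5 + 5^2 + 5 + 5^2 = 60
N_2 = 5 + 60^2 + 60 + 60^2 = 7265

7265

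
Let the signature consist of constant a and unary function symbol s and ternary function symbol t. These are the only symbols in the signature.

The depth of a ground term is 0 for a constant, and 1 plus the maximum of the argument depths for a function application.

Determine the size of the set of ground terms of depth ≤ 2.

31

Let N_k count ground terms of depth at most k. Each non-constant term of depth ≤ k is some function symbol applied to depth-≤(k−1) arguments, giving N_k = 1 + N_{k-1} + N_{k-1}^3.
N_0 = 1
N_1 = 1 + 1 + 1^3 = 3
N_2 = 1 + 3 + 3^3 = 31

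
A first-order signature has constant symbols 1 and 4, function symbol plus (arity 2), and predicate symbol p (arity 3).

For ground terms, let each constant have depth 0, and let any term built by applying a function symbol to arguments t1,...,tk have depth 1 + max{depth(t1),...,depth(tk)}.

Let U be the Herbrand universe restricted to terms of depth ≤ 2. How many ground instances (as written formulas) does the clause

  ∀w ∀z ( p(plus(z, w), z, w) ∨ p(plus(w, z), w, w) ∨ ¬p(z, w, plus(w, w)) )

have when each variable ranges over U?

1444

Ground terms of depth ≤ 2:
  Let N_k count ground terms of depth at most k. Each non-constant term of depth ≤ k is some function symbol applied to depth-≤(k−1) arguments, giving N_k = 2 + N_{k-1}^2.
  N_0 = 2
  N_1 = 2 + 2^2 = 6
  N_2 = 2 + 6^2 = 38
So there are 38 ground terms available for substitution.
The body mentions every one of the 2 quantified variables; since ground terms form a free algebra, no two substitutions collapse to the same formula.
Number of ground instances = 38^2 = 1444.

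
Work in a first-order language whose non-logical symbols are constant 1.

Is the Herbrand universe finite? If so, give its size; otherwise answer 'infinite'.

There are no function symbols, so the only ground term is the single constant.
The Herbrand universe is {1}, finite with 1 element.

1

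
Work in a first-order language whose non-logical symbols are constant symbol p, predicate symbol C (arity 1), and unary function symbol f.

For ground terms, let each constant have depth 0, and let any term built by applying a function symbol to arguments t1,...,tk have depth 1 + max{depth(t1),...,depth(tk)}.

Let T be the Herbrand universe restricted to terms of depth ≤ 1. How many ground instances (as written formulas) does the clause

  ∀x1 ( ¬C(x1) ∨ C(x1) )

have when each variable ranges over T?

Ground terms of depth ≤ 1:
  Count level by level. With function symbols f/1, the terms of depth ≤ k are the 1 constant together with each function applied to depth-≤(k−1) tuples, so N_k = 1 + N_{k-1}.
  N_0 = 1
  N_1 = 1 + 1 = 2
  Explicitly: p, f(p).
So there are 2 ground terms available for substitution.
The clause has 1 distinct variable (x1), which appears in the body. In the free term algebra distinct substitutions yield syntactically distinct ground instances.
Number of ground instances = 2.

2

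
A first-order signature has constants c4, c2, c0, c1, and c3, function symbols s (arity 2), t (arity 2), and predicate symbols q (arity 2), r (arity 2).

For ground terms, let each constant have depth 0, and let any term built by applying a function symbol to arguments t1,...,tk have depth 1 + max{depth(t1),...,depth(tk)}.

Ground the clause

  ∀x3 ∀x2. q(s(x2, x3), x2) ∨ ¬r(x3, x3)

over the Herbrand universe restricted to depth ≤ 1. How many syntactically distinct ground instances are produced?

Ground terms of depth ≤ 1:
  Let N_k = |{terms of depth ≤ k}|. Then N_0 = 5 and N_k = 5 + N_{k-1}^2 + N_{k-1}^2 for k ≥ 1 (one summand per function symbol, arity giving the exponent).
  N_0 = 5
  N_1 = 5 + 5^2 + 5^2 = 55
So there are 55 ground terms available for substitution.
The clause has 2 distinct variables (x3, x2), each appearing in the body. In the free term algebra distinct substitutions yield syntactically distinct ground instances.
Number of ground instances = 55^2 = 3025.

3025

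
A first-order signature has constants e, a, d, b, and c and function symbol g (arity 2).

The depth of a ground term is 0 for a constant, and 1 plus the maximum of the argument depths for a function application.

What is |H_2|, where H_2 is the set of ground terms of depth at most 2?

Write N_k for the number of ground terms of depth ≤ k. A term of depth ≤ k is either a constant or a function symbol applied to arguments of depth ≤ k−1, so N_k = 5 + N_{k-1}^2.
N_0 = 5
N_1 = 5 + 5^2 = 30
N_2 = 5 + 30^2 = 905

905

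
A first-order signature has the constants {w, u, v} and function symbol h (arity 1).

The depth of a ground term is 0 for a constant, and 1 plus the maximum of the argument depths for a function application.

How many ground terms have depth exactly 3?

Count level by level. With function symbols h/1, the terms of depth ≤ k are the 3 constants together with each function applied to depth-≤(k−1) tuples, so N_k = 3 + N_{k-1}.
N_0 = 3
N_1 = 3 + 3 = 6
N_2 = 3 + 6 = 9
N_3 = 3 + 9 = 12
Terms of depth exactly 3: N_3 − N_2 = 12 − 9 = 3.

3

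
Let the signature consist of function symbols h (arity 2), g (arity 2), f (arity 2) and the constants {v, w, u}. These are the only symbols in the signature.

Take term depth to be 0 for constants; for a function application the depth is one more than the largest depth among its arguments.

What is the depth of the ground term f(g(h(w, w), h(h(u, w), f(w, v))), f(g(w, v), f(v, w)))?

depth(h(w, w)) = 1 + max(0, 0) = 1
depth(h(u, w)) = 1 + max(0, 0) = 1
depth(f(w, v)) = 1 + max(0, 0) = 1
depth(h(h(u, w), f(w, v))) = 1 + max(1, 1) = 2
depth(g(h(w, w), h(h(u, w), f(w, v)))) = 1 + max(1, 2) = 3
depth(g(w, v)) = 1 + max(0, 0) = 1
depth(f(v, w)) = 1 + max(0, 0) = 1
depth(f(g(w, v), f(v, w))) = 1 + max(1, 1) = 2
depth(f(g(h(w, w), h(h(u, w), f(w, v))), f(g(w, v), f(v, w)))) = 1 + max(3, 2) = 4

4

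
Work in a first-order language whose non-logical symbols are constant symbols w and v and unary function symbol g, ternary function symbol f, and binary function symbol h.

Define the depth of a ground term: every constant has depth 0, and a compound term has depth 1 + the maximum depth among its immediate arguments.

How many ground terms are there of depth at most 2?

Let N_k count ground terms of depth at most k. Each non-constant term of depth ≤ k is some function symbol applied to depth-≤(k−1) arguments, giving N_k = 2 + N_{k-1} + N_{k-1}^3 + N_{k-1}^2.
N_0 = 2
N_1 = 2 + 2 + 2^3 + 2^2 = 16
N_2 = 2 + 16 + 16^3 + 16^2 = 4370

4370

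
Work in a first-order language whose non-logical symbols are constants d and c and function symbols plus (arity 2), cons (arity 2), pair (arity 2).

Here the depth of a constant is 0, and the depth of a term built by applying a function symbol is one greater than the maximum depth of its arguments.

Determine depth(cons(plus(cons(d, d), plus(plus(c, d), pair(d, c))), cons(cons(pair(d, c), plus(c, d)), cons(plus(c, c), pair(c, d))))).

4

depth(cons(d, d)) = 1 + max(0, 0) = 1
depth(plus(c, d)) = 1 + max(0, 0) = 1
depth(pair(d, c)) = 1 + max(0, 0) = 1
depth(plus(plus(c, d), pair(d, c))) = 1 + max(1, 1) = 2
depth(plus(cons(d, d), plus(plus(c, d), pair(d, c)))) = 1 + max(1, 2) = 3
depth(cons(pair(d, c), plus(c, d))) = 1 + max(1, 1) = 2
depth(plus(c, c)) = 1 + max(0, 0) = 1
depth(pair(c, d)) = 1 + max(0, 0) = 1
depth(cons(plus(c, c), pair(c, d))) = 1 + max(1, 1) = 2
depth(cons(cons(pair(d, c), plus(c, d)), cons(plus(c, c), pair(c, d)))) = 1 + max(2, 2) = 3
depth(cons(plus(cons(d, d), plus(plus(c, d), pair(d, c))), cons(cons(pair(d, c), plus(c, d)), cons(plus(c, c), pair(c, d))))) = 1 + max(3, 3) = 4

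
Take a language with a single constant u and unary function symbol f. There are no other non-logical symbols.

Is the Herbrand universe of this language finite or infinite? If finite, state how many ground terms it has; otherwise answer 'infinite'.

The signature has at least one function symbol (f, arity 1) and at least one constant (u).
Iterating f gives infinitely many distinct ground terms: u, f(u), f(f(u)), ...
So the Herbrand universe is infinite.

infinite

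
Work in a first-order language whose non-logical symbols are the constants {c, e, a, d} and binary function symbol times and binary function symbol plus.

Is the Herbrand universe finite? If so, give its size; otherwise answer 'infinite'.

infinite

The signature has at least one function symbol (times, arity 2) and at least one constant (c).
Iterating times gives infinitely many distinct ground terms: c, times(c, c), times(times(c, c), times(c, c)), ...
So the Herbrand universe is infinite.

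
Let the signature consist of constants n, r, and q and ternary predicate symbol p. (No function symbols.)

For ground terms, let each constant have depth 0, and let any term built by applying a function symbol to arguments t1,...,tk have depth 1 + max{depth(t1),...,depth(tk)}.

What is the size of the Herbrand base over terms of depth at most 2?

First count ground terms of depth ≤ 2.
With no function symbols every ground term is a constant, so there are exactly 3 ground terms at every depth bound.
N_0 = 3
N_1 = 3
N_2 = 3
Explicitly: n, r, q.
So |H| = 3.
Ground atoms are formed by filling each argument slot of a predicate with a term from H, so an r-ary predicate gives |H|^r atoms:
  p: 3^3 = 27
Total ground atoms: 27.

27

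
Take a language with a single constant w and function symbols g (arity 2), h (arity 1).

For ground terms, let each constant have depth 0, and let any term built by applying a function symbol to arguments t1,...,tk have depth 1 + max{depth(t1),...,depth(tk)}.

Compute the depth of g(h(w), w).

depth(h(w)) = 1 + depth(w) = 1 + 0 = 1
depth(g(h(w), w)) = 1 + max(1, 0) = 2

2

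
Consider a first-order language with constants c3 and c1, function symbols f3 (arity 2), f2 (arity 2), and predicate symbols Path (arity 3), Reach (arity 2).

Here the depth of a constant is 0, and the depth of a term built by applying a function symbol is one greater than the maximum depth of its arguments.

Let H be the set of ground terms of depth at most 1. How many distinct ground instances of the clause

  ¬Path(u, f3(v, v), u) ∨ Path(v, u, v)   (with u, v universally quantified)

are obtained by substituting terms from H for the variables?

Ground terms of depth ≤ 1:
  If N_k denotes the number of depth-≤k ground terms, the 2 constants give N_0 = 2, and each function symbol of arity r contributes N_{k-1}^r new terms at level k: N_k = 2 + N_{k-1}^2 + N_{k-1}^2.
  N_0 = 2
  N_1 = 2 + 2^2 + 2^2 = 10
So there are 10 ground terms available for substitution.
Each of u, v ranges independently over the available ground terms, and distinct assignments produce distinct instances.
Number of ground instances = 10^2 = 100.

100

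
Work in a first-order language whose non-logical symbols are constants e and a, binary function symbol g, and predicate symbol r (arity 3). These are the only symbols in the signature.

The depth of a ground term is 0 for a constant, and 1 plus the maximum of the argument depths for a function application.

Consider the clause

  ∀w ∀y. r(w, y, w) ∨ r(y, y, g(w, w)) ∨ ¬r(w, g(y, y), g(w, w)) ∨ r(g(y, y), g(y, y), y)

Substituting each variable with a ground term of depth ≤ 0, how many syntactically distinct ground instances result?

4

Ground terms of depth ≤ 0:
  If N_k denotes the number of depth-≤k ground terms, the 2 constants give N_0 = 2, and each function symbol of arity r contributes N_{k-1}^r new terms at level k: N_k = 2 + N_{k-1}^2.
  N_0 = 2
  Explicitly: e, a.
So there are 2 ground terms available for substitution.
The body mentions every one of the 2 quantified variables; since ground terms form a free algebra, no two substitutions collapse to the same formula.
Number of ground instances = 2^2 = 4.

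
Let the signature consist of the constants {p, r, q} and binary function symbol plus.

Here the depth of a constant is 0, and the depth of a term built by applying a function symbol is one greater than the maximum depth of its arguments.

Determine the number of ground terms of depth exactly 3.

21465

Count level by level. With function symbols plus/2, the terms of depth ≤ k are the 3 constants together with each function applied to depth-≤(k−1) tuples, so N_k = 3 + N_{k-1}^2.
N_0 = 3
N_1 = 3 + 3^2 = 12
N_2 = 3 + 12^2 = 147
N_3 = 3 + 147^2 = 21612
Terms of depth exactly 3: N_3 − N_2 = 21612 − 147 = 21465.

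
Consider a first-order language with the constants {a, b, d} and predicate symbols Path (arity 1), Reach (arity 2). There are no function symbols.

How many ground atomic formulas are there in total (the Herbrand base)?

12

With no function symbols, the Herbrand universe is just the 3 constants.
Ground atoms per predicate: Path: 3, Reach: 3^2 = 9.
Herbrand base size = 3 + 9 = 12.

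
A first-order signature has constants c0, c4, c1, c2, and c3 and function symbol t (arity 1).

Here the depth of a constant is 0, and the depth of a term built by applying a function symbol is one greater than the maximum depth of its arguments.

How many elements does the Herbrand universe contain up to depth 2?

Let N_k = |{terms of depth ≤ k}|. Then N_0 = 5 and N_k = 5 + N_{k-1} for k ≥ 1 (one summand per function symbol, arity giving the exponent).
N_0 = 5
N_1 = 5 + 5 = 10
N_2 = 5 + 10 = 15

15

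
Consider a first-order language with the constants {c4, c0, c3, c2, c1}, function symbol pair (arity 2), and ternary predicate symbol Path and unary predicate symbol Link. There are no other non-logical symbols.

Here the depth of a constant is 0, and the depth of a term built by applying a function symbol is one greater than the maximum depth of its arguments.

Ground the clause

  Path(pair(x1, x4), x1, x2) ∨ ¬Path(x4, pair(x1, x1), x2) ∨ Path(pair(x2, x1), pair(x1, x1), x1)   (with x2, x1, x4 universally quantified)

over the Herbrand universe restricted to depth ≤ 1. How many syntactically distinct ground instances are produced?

27000

Ground terms of depth ≤ 1:
  Count level by level. With function symbols pair/2, the terms of depth ≤ k are the 5 constants together with each function applied to depth-≤(k−1) tuples, so N_k = 5 + N_{k-1}^2.
  N_0 = 5
  N_1 = 5 + 5^2 = 30
So there are 30 ground terms available for substitution.
There are 3 variables to instantiate (x2, x1, x4), each occurring in at least one literal, so different choices give different ground instances.
Number of ground instances = 30^3 = 27000.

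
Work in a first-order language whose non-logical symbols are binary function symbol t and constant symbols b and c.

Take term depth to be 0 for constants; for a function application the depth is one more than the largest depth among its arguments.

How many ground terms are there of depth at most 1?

Let N_k count ground terms of depth at most k. Each non-constant term of depth ≤ k is some function symbol applied to depth-≤(k−1) arguments, giving N_k = 2 + N_{k-1}^2.
N_0 = 2
N_1 = 2 + 2^2 = 6
Explicitly: b, c, t(b, b), t(b, c), t(c, b), t(c, c).

6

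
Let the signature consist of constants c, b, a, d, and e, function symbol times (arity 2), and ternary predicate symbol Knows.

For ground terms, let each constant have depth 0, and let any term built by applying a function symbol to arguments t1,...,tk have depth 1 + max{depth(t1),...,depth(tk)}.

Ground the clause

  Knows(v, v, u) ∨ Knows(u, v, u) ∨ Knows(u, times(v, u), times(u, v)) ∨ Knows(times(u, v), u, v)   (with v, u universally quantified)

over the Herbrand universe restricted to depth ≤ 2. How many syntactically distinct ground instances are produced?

Ground terms of depth ≤ 2:
  If N_k denotes the number of depth-≤k ground terms, the 5 constants give N_0 = 5, and each function symbol of arity r contributes N_{k-1}^r new terms at level k: N_k = 5 + N_{k-1}^2.
  N_0 = 5
  N_1 = 5 + 5^2 = 30
  N_2 = 5 + 30^2 = 905
So there are 905 ground terms available for substitution.
The body mentions every one of the 2 quantified variables; since ground terms form a free algebra, no two substitutions collapse to the same formula.
Number of ground instances = 905^2 = 819025.

819025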